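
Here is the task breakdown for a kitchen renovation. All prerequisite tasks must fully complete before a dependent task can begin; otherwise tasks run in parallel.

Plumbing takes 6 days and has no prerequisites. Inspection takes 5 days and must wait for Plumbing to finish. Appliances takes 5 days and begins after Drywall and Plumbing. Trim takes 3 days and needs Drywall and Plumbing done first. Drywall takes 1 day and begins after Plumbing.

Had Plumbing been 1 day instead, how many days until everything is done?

7

The binding path is Plumbing→Drywall→Appliances = 6+1+5 = 12; finish at 12 days.
Plumbing is on the critical path; changing it to 1 makes that path 7 days.
No other chain overtakes it, so the finish is 7 days.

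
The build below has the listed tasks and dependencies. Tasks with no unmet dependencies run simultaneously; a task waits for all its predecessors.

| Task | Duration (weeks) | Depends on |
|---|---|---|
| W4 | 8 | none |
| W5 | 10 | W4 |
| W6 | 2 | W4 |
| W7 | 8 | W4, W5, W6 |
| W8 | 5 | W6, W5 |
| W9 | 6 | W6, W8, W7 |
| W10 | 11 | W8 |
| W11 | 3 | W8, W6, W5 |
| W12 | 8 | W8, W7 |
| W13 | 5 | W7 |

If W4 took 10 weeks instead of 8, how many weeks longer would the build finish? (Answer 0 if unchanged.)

2

Actual critical path: W4→W5→W7→W12 = 8+10+8+8 = 34 ⇒ 34 weeks.
W4 lies on that path, so at 10 weeks the path becomes 36 weeks.
No other chain overtakes it, so the finish is 36 weeks.
Change in finish: 36 − 34 = +2 weeks.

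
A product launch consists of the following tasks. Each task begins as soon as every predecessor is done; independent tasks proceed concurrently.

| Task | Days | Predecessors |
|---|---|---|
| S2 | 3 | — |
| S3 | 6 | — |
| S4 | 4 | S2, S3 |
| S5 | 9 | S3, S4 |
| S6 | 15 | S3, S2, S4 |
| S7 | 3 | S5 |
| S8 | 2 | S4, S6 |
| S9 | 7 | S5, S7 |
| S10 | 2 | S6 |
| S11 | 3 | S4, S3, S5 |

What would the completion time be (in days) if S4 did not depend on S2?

29

Before: longest chain S3→S4→S5→S7→S9 = 6+4+9+3+7 = 29, finish 29.
Dropping S2→S4 doesn't change S4's earliest start (6); another predecessor still binds.
The longest chain is now S3→S4→S5→S7→S9 = 6+4+9+3+7 = 29, so the project takes 29 days.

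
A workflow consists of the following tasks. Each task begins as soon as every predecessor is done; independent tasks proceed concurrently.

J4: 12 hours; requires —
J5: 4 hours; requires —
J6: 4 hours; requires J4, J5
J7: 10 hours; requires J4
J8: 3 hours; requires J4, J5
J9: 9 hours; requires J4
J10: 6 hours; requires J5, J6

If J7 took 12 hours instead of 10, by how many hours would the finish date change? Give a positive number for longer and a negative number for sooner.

Actual critical path: J4→J7 = 12+10 = 22 ⇒ 22 hours.
J7 is on the critical path; changing it to 12 makes that path 24 hours.
That remains the longest chain; total 24 hours.
Change in finish: 24 − 22 = +2 hours.

2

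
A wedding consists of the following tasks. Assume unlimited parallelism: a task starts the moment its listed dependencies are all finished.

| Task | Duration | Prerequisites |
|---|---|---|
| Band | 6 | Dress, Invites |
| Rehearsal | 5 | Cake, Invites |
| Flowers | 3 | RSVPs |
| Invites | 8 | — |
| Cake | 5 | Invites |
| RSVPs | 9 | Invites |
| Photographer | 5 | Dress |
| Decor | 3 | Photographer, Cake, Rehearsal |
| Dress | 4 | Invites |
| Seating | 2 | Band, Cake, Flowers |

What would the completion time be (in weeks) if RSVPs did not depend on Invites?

21

Before: longest chain Invites→RSVPs→Flowers→Seating = 8+9+3+2 = 22, finish 22.
Without Invites→RSVPs, RSVPs's earliest start moves from 8 to 0.
The longest chain is now Invites→Cake→Rehearsal→Decor = 8+5+5+3 = 21, so the wedding takes 21 weeks.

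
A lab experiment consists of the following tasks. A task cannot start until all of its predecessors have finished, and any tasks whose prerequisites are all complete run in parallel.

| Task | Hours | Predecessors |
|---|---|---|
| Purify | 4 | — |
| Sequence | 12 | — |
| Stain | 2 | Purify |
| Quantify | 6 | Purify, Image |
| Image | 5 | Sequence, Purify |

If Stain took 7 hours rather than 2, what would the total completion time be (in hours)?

Actual critical path: Sequence→Image→Quantify = 12+5+6 = 23 ⇒ 23 hours.
The longest path through Stain is only 6 hours, so Stain has float 17.
The critical path is still Sequence→Image→Quantify; finish is now 23 hours.

23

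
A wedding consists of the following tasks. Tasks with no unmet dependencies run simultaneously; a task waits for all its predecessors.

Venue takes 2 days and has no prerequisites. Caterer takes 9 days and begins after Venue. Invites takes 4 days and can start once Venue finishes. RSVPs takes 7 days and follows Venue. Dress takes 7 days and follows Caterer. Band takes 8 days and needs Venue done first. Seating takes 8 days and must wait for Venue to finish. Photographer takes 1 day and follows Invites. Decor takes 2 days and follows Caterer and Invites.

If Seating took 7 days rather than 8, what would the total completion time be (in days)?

18

Baseline: Venue→Caterer→Dress = 2+9+7 = 18 → 18 days.
The longest path through Seating is only 10 days, so Seating has float 8.
That remains the longest chain; total 18 days.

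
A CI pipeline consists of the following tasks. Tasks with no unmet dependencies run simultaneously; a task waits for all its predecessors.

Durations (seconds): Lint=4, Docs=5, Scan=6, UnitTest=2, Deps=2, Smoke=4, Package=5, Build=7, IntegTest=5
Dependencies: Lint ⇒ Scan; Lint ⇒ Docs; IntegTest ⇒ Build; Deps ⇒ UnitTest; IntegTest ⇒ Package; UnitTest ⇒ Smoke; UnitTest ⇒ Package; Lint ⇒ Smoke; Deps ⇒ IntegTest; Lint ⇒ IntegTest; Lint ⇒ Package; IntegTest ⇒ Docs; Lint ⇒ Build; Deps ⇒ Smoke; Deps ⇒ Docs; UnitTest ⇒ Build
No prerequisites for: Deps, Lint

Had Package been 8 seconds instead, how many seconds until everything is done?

Baseline: Lint→IntegTest→Build = 4+5+7 = 16 → 16 seconds.
Package has 2 seconds of float (longest path through it is 14).
Now Lint→IntegTest→Package = 4+5+8 = 17 is longest, so the finish becomes 17 seconds.

17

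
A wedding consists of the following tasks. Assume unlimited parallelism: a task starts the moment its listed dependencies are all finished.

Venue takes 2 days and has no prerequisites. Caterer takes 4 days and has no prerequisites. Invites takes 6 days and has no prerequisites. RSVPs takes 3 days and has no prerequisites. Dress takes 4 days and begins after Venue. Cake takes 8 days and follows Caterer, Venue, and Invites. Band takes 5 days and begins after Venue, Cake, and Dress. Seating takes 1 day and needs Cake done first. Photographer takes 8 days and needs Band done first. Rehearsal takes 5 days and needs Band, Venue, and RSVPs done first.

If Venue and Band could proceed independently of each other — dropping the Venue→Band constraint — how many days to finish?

27

Before: longest chain Invites→Cake→Band→Photographer = 6+8+5+8 = 27, finish 27.
Dropping Venue→Band doesn't change Band's earliest start (14); another predecessor still binds.
The longest chain is now Invites→Cake→Band→Photographer = 6+8+5+8 = 27, so the plan takes 27 days.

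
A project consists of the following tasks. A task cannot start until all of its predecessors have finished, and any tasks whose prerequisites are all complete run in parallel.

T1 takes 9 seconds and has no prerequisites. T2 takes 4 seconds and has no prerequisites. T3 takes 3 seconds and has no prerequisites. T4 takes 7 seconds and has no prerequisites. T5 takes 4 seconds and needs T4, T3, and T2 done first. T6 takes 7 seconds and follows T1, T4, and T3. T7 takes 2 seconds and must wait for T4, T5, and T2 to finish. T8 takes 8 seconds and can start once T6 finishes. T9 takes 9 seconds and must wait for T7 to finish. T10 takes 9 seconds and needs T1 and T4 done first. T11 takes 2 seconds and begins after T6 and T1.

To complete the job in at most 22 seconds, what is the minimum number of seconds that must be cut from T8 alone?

2

Current finish: 24 seconds; target: 22.
T8 is on every critical path, so each second cut from T8 cuts the finish by one (this holds down to a finish of 22).
Need 24 − 22 = 2 seconds off T8 → T8 becomes 6 seconds, finish becomes 22.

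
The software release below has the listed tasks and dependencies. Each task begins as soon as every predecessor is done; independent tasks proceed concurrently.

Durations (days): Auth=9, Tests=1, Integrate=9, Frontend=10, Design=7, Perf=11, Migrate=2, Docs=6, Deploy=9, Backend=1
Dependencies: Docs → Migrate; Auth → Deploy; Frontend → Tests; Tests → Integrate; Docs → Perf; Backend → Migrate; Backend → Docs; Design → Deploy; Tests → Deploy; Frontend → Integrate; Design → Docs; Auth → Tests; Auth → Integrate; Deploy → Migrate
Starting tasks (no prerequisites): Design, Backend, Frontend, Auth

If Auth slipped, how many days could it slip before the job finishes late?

Design→Docs→Perf = 7+6+11 = 24 sets the makespan at 24 days.
The longest chain containing Auth totals 21 days.
Slack of Auth = 3 − 0 = 3 days.

3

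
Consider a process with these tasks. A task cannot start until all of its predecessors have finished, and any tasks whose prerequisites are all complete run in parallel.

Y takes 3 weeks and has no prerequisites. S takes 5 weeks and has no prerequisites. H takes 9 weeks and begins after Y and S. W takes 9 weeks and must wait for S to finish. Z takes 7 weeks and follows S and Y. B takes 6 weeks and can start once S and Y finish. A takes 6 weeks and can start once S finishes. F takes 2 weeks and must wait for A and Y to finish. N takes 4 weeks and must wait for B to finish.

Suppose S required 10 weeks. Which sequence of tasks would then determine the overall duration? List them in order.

S, B, N

Actual critical path: S→B→N = 5+6+4 = 15 ⇒ 15 weeks.
S lies on that path, so at 10 weeks the path becomes 20 weeks.
The critical path is still S→B→N; finish is now 20 weeks.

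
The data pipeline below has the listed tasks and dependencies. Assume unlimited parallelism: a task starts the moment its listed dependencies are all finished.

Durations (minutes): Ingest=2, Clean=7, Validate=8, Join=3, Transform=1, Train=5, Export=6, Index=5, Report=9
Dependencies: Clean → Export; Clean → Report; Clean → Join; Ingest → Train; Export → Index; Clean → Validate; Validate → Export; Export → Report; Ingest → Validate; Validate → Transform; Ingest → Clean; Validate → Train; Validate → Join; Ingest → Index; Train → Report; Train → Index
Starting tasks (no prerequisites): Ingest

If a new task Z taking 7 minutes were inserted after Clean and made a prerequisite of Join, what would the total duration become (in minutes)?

Originally the schedule takes 32 minutes.
With Z inserted, Join now waits for max(Clean, Validate, Z).
New critical path: Ingest→Clean→Validate→Export→Report = 2+7+8+6+9 = 32 ⇒ 32 minutes.

32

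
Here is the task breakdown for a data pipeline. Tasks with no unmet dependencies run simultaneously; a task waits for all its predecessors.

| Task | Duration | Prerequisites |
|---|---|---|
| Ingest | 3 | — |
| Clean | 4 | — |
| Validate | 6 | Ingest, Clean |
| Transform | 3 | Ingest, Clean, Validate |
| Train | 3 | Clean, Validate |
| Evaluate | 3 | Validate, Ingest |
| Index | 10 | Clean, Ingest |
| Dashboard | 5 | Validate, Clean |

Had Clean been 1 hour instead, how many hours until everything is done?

14

The binding path is Clean→Validate→Dashboard = 4+6+5 = 15; finish at 15 hours.
Clean lies on that path, so at 1 hour the path becomes 12 hours.
Now Ingest→Validate→Dashboard = 3+6+5 = 14 is longest, so the finish becomes 14 hours.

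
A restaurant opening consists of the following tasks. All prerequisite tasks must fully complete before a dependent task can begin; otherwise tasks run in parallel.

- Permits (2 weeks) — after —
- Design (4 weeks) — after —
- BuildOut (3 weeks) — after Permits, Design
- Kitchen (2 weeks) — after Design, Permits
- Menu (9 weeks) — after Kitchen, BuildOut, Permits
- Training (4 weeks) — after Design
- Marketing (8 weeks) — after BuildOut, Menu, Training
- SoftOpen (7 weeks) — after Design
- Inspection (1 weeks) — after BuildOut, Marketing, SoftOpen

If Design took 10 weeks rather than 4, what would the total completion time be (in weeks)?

Baseline: Design→BuildOut→Menu→Marketing→Inspection = 4+3+9+8+1 = 25 → 25 weeks.
Design is on the critical path; changing it to 10 makes that path 31 weeks.
The critical path is still Design→BuildOut→Menu→Marketing→Inspection; finish is now 31 weeks.

31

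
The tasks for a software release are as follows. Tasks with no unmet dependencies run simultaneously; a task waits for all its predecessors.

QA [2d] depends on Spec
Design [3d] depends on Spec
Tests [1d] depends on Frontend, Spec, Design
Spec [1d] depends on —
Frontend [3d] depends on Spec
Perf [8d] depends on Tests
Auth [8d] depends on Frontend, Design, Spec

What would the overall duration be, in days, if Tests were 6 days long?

Critical path before the change: Spec→Design→Tests→Perf = 1+3+1+8 = 13 giving 13 days.
Tests is on the critical path; changing it to 6 makes that path 18 days.
No other chain overtakes it, so the finish is 18 days.

18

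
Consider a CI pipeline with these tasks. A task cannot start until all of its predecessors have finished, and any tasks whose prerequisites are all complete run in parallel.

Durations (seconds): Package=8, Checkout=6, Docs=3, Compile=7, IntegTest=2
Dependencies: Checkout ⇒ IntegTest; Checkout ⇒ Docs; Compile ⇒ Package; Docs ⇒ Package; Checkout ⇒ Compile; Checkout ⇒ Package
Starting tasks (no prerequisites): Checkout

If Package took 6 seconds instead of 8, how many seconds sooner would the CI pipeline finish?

Actual critical path: Checkout→Compile→Package = 6+7+8 = 21 ⇒ 21 seconds.
Package is on the critical path; changing it to 6 makes that path 19 seconds.
That remains the longest chain; total 19 seconds.
Change in finish: 19 − 21 = -2 seconds.

2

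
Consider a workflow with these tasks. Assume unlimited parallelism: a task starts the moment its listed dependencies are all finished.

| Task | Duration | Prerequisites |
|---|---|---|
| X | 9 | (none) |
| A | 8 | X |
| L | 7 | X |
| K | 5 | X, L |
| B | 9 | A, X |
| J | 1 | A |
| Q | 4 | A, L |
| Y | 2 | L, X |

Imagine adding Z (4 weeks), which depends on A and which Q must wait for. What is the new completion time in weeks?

Originally the plan takes 26 weeks.
With Z inserted, Q now waits for max(A, L, Z).
New critical path: X→A→B = 9+8+9 = 26 ⇒ 26 weeks.

26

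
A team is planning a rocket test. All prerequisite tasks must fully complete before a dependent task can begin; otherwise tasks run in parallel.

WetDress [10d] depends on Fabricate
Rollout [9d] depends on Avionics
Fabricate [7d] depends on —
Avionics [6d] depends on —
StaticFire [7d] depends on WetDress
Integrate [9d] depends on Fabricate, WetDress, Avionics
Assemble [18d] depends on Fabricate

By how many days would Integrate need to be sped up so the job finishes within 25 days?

1

Current finish: 26 days; target: 25.
Integrate is on every critical path, so each day cut from Integrate cuts the finish by one (this holds down to a finish of 25).
Need 26 − 25 = 1 day off Integrate → Integrate becomes 8 days, finish becomes 25.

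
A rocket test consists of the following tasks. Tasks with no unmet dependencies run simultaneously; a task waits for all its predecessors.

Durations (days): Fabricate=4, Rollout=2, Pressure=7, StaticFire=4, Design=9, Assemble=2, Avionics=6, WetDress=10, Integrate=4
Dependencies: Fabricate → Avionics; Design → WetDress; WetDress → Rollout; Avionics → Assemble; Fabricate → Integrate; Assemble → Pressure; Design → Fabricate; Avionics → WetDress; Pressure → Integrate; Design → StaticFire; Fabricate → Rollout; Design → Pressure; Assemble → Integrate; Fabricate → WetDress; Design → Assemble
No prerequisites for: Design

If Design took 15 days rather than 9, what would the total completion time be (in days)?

38

Baseline: Design→Fabricate→Avionics→Assemble→Pressure→Integrate = 9+4+6+2+7+4 = 32 → 32 days.
Design is on the critical path; changing it to 15 makes that path 38 days.
No other chain overtakes it, so the finish is 38 days.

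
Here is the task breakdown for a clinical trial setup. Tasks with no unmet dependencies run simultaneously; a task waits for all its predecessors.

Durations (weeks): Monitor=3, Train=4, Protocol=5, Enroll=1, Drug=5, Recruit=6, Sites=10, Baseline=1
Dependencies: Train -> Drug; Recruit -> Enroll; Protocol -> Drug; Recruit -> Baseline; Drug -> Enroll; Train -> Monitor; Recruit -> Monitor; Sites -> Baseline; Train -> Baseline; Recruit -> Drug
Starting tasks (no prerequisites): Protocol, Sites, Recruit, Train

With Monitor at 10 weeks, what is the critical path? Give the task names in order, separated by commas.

Recruit, Monitor

Critical path before the change: Recruit→Drug→Enroll = 6+5+1 = 12 giving 12 weeks.
The longest path through Monitor is only 9 weeks, so Monitor has float 3.
The binding chain switches to Recruit→Monitor = 6+10 = 16; finish 16 weeks.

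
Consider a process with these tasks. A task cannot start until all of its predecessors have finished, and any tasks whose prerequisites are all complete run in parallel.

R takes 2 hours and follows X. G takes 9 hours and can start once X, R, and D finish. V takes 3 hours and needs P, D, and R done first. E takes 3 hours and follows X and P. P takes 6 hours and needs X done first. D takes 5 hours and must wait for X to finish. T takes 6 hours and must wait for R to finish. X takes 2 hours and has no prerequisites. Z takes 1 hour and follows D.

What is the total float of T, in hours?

6

Critical path: X→D→G = 2+5+9 = 16, so the finish is 16 hours.
T finishes as early as 10 and must finish by 16.
So T can slip 16 − 10 = 6 hours.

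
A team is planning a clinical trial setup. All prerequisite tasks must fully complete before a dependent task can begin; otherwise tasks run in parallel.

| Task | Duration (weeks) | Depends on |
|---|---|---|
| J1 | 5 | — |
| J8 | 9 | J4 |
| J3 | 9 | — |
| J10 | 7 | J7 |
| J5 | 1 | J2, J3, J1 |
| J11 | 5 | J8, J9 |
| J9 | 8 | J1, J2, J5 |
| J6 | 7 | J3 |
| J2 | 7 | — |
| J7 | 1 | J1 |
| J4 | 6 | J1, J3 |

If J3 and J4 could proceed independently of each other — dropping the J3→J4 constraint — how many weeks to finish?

Before: longest chain J3→J4→J8→J11 = 9+6+9+5 = 29, finish 29.
Without J3→J4, J4's earliest start moves from 9 to 5.
After: J1→J4→J8→J11 = 5+6+9+5 = 25 → 25 weeks.

25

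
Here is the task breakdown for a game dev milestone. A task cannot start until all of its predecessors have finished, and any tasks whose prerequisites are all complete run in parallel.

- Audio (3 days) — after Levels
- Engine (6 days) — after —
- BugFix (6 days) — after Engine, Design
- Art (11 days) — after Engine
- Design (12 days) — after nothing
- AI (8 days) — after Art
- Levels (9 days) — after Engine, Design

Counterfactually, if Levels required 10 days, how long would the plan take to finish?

The binding path is Engine→Art→AI = 6+11+8 = 25; finish at 25 days.
The longest path through Levels is only 24 days, so Levels has float 1.
New critical path: Design→Levels→Audio = 12+10+3 = 25 ⇒ 25 days.

25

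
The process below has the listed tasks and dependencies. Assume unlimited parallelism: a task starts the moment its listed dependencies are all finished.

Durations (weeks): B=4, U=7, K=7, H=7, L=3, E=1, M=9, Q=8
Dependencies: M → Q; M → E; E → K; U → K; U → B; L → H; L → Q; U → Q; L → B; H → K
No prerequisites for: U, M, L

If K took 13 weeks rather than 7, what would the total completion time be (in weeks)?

As given, the longest chain is M→E→K = 9+1+7 = 17, so the finish is 17 weeks.
K is on the critical path; changing it to 13 makes that path 23 weeks.
The critical path is still M→E→K; finish is now 23 weeks.

23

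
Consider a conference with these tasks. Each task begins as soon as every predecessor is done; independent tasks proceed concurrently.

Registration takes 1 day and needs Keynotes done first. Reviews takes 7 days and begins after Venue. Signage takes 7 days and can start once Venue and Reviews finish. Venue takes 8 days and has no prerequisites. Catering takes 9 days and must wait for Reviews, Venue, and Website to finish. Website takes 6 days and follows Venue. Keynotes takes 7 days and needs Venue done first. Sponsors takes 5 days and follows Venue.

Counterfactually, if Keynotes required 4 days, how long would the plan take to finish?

Baseline: Venue→Reviews→Catering = 8+7+9 = 24 → 24 days.
Keynotes has 8 days of float (longest path through it is 16).
That remains the longest chain; total 24 days.

24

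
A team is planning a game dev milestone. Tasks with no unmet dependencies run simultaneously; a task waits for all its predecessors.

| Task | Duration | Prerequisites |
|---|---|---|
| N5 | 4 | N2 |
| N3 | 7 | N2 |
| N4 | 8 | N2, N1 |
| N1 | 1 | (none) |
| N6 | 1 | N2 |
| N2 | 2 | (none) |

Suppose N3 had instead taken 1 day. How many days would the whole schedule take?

10

As given, the longest chain is N2→N4 = 2+8 = 10, so the finish is 10 days.
N3 is off the critical path — its longest chain is 9 days, giving 1 of slack.
No other chain overtakes it, so the finish is 10 days.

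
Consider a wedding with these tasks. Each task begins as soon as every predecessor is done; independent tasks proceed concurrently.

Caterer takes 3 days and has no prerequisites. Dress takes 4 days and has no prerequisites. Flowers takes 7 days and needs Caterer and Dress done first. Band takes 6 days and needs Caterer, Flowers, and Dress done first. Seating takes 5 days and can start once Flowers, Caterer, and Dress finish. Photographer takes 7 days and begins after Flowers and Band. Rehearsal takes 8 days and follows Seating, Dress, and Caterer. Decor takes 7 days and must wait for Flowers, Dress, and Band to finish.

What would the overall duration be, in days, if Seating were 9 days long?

28

Actual critical path: Dress→Flowers→Seating→Rehearsal = 4+7+5+8 = 24 ⇒ 24 days.
Seating is on the critical path; changing it to 9 makes that path 28 days.
No other chain overtakes it, so the finish is 28 days.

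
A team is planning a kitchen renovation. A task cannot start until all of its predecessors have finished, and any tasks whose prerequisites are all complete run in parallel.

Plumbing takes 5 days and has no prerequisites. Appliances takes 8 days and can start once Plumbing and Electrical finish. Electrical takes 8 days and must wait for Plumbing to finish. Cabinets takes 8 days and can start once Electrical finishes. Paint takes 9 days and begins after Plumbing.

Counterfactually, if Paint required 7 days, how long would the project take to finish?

21

As given, the longest chain is Plumbing→Electrical→Cabinets = 5+8+8 = 21, so the finish is 21 days.
Paint is off the critical path — its longest chain is 14 days, giving 7 of slack.
No other chain overtakes it, so the finish is 21 days.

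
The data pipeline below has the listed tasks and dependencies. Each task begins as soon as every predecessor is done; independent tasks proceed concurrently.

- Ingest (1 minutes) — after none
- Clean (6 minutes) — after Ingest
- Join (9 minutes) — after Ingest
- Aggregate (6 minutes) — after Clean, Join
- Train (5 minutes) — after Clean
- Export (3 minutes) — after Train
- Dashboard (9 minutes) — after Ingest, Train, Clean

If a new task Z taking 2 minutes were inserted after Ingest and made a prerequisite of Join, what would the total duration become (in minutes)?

Originally the job takes 21 minutes.
With Z inserted, Join now waits for max(Ingest, Z).
New critical path: Ingest→Clean→Train→Dashboard = 1+6+5+9 = 21 ⇒ 21 minutes.

21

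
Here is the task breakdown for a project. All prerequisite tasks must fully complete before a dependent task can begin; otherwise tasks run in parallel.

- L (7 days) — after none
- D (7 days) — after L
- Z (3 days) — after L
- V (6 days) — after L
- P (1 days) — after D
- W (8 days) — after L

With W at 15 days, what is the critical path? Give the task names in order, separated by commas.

L, W

Critical path before the change: L→W = 7+8 = 15 giving 15 days.
W lies on that path, so at 15 days the path becomes 22 days.
No other chain overtakes it, so the finish is 22 days.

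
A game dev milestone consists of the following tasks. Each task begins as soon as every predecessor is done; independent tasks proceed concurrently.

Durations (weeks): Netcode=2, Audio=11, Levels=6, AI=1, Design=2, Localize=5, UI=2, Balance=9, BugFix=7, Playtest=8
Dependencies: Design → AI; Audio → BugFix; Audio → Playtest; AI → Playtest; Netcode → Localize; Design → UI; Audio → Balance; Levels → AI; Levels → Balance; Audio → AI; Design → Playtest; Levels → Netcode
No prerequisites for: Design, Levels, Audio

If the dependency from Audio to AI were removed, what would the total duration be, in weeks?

20

Before: longest chain Audio→AI→Playtest = 11+1+8 = 20, finish 20.
Without Audio→AI, AI's earliest start moves from 11 to 6.
After: Audio→Balance = 11+9 = 20 → 20 weeks.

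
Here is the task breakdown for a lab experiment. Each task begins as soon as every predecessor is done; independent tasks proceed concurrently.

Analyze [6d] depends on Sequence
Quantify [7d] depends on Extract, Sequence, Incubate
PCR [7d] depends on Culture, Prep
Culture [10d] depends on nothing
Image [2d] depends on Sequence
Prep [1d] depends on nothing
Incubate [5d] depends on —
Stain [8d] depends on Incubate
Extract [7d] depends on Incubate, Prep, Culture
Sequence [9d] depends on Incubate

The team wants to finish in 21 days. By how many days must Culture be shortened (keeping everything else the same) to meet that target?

Current finish: 24 days; target: 21.
Culture is on every critical path, so each day cut from Culture cuts the finish by one (this holds down to a finish of 21).
Need 24 − 21 = 3 days off Culture → Culture becomes 7 days, finish becomes 21.

3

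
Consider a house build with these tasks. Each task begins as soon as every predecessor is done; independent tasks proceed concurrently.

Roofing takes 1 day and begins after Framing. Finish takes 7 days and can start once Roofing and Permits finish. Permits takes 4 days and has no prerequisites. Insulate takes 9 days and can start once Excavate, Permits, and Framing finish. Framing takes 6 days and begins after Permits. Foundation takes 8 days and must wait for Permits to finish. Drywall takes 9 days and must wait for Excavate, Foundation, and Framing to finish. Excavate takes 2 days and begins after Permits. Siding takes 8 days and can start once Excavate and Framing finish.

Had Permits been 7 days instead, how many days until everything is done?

24

Actual critical path: Permits→Foundation→Drywall = 4+8+9 = 21 ⇒ 21 days.
Permits is on the critical path; changing it to 7 makes that path 24 days.
No other chain overtakes it, so the finish is 24 days.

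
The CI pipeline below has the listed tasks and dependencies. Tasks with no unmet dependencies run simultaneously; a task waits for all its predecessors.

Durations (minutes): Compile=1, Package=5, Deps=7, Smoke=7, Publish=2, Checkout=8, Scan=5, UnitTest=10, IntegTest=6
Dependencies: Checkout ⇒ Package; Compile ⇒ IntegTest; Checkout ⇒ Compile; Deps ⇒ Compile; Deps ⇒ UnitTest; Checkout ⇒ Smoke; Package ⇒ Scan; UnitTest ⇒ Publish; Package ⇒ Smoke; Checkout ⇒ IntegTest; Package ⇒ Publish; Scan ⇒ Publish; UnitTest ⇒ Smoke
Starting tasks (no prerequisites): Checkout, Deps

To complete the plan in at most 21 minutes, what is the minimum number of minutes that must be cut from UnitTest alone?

Current finish: 24 minutes; target: 21.
UnitTest is on every critical path, so each minute cut from UnitTest cuts the finish by one (this holds down to a finish of 20).
Need 24 − 21 = 3 minutes off UnitTest → UnitTest becomes 7 minutes, finish becomes 21.

3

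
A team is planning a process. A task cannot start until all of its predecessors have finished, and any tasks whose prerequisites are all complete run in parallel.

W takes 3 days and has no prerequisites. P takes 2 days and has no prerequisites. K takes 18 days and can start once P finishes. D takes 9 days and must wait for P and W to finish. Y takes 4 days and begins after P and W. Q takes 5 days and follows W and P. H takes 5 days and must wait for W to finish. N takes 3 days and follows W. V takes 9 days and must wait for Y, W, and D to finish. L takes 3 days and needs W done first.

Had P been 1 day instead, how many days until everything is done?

Actual critical path: W→D→V = 3+9+9 = 21 ⇒ 21 days.
P has 1 day of float (longest path through it is 20).
The critical path is still W→D→V; finish is now 21 days.

21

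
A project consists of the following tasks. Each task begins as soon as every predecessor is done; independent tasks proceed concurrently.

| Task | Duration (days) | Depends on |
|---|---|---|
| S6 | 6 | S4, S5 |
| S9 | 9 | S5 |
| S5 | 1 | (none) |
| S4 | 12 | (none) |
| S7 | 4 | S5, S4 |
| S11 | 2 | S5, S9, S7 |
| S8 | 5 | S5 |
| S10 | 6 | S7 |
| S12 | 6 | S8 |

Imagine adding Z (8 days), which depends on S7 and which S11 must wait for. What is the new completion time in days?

26

Originally the plan takes 22 days.
With Z inserted, S11 now waits for max(S5, S9, S7, Z).
New critical path: S4→S7→Z→S11 = 12+4+8+2 = 26 ⇒ 26 days.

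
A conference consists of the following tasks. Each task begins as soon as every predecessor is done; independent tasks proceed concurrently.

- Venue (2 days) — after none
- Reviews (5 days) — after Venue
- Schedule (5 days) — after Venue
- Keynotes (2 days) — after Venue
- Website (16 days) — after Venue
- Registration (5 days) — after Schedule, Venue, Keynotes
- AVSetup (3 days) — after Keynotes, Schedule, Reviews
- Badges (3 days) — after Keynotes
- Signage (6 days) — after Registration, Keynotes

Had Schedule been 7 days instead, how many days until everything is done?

20

Actual critical path: Venue→Schedule→Registration→Signage = 2+5+5+6 = 18 ⇒ 18 days.
Schedule lies on that path, so at 7 days the path becomes 20 days.
That remains the longest chain; total 20 days.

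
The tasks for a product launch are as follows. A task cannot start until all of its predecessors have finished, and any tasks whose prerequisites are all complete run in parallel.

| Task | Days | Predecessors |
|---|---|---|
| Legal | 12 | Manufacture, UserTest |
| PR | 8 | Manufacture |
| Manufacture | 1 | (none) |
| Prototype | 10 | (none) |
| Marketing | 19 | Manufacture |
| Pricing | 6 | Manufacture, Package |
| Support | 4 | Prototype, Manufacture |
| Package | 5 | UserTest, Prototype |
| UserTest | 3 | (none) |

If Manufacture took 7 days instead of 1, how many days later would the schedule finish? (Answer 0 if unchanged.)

Critical path before the change: Prototype→Package→Pricing = 10+5+6 = 21 giving 21 days.
The longest path through Manufacture is only 20 days, so Manufacture has float 1.
Now Manufacture→Marketing = 7+19 = 26 is longest, so the finish becomes 26 days.
Change in finish: 26 − 21 = +5 days.

5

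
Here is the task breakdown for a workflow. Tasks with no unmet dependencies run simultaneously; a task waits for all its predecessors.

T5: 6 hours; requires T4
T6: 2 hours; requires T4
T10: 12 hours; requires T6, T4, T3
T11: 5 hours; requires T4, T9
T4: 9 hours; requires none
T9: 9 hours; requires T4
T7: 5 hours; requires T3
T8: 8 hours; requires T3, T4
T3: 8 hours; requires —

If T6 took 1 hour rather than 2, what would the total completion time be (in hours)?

Baseline: T4→T6→T10 = 9+2+12 = 23 → 23 hours.
T6 lies on that path, so at 1 hour the path becomes 22 hours.
Now T4→T9→T11 = 9+9+5 = 23 is longest, so the finish becomes 23 hours.

23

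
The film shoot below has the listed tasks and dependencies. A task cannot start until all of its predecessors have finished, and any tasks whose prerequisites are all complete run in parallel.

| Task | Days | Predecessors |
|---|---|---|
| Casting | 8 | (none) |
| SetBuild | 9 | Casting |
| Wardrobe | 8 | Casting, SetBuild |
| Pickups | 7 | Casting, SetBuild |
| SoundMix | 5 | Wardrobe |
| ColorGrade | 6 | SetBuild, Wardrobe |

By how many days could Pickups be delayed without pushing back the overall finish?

Casting→SetBuild→Wardrobe→ColorGrade = 8+9+8+6 = 31 sets the makespan at 31 days.
The longest chain containing Pickups totals 24 days.
Float = 31 − 24 = 7.

7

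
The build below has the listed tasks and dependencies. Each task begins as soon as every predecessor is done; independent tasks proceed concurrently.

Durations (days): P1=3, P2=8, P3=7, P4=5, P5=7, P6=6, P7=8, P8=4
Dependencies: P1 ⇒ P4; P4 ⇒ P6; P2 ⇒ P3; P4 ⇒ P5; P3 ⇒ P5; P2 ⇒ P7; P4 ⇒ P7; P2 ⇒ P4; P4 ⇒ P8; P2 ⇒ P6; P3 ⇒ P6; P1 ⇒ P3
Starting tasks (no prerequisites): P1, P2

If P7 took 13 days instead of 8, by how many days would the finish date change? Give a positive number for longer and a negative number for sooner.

4

Baseline: P2→P3→P5 = 8+7+7 = 22 → 22 days.
The longest path through P7 is only 21 days, so P7 has float 1.
Now P2→P4→P7 = 8+5+13 = 26 is longest, so the finish becomes 26 days.
Change in finish: 26 − 22 = +4 days.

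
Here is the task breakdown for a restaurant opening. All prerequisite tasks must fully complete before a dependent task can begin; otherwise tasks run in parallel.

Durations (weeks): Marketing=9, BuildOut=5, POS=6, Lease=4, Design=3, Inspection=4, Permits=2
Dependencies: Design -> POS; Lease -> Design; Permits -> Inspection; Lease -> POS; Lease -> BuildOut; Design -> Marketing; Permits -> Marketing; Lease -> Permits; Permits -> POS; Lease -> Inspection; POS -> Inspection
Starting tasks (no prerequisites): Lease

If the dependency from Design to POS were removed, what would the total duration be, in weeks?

16

Original critical path: Lease→Design→POS→Inspection = 4+3+6+4 = 17 ⇒ 17 weeks.
Without Design→POS, POS's earliest start moves from 7 to 6.
After: Lease→Permits→POS→Inspection = 4+2+6+4 = 16 → 16 weeks.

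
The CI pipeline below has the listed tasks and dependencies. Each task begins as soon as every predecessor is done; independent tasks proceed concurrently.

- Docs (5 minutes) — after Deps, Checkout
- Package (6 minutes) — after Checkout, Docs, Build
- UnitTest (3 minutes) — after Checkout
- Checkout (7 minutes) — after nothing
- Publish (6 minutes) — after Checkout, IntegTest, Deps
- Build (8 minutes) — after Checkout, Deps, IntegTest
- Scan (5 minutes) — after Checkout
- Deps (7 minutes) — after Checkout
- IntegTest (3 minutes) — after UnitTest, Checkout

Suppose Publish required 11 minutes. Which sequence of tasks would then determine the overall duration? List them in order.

Checkout, Deps, Build, Package

As given, the longest chain is Checkout→Deps→Build→Package = 7+7+8+6 = 28, so the finish is 28 minutes.
The longest path through Publish is only 20 minutes, so Publish has float 8.
That remains the longest chain; total 28 minutes.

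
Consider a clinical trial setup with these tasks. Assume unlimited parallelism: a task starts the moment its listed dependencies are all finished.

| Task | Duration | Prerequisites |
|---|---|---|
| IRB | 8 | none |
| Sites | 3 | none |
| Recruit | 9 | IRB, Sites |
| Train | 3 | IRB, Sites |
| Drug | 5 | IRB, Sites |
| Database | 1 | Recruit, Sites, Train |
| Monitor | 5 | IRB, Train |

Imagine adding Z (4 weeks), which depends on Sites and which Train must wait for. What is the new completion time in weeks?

18

Originally the clinical trial setup takes 18 weeks.
With Z inserted, Train now waits for max(IRB, Sites, Z).
New critical path: IRB→Recruit→Database = 8+9+1 = 18 ⇒ 18 weeks.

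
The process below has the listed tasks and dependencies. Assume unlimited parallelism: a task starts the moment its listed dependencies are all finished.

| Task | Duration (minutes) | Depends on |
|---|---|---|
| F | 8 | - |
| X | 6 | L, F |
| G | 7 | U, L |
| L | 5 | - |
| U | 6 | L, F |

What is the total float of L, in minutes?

3

The longest chain is F→U→G = 8+6+7 = 21; overall finish 21 minutes.
The longest chain containing L totals 18 minutes.
Slack of L = 3 − 0 = 3 minutes.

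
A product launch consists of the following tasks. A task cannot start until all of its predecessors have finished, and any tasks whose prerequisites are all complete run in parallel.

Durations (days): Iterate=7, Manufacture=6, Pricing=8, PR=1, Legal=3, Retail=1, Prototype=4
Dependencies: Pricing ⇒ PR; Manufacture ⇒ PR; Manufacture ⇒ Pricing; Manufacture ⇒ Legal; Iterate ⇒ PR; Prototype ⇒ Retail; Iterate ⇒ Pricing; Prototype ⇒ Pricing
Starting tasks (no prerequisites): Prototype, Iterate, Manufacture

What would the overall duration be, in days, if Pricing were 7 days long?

The binding path is Iterate→Pricing→PR = 7+8+1 = 16; finish at 16 days.
Pricing is on the critical path; changing it to 7 makes that path 15 days.
That remains the longest chain; total 15 days.

15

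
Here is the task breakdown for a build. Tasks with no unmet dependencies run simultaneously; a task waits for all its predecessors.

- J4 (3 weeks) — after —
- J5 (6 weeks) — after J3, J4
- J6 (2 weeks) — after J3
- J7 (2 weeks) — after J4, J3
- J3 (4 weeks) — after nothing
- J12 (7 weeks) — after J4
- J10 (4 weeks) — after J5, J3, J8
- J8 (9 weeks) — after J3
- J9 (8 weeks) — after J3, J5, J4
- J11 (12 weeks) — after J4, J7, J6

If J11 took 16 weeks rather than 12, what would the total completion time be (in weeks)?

Baseline: J3→J7→J11 = 4+2+12 = 18 → 18 weeks.
Since J11 is critical, the +4 change carries straight to that chain (now 22 weeks).
Now J3→J6→J11 = 4+2+16 = 22 is longest, so the finish becomes 22 weeks.

22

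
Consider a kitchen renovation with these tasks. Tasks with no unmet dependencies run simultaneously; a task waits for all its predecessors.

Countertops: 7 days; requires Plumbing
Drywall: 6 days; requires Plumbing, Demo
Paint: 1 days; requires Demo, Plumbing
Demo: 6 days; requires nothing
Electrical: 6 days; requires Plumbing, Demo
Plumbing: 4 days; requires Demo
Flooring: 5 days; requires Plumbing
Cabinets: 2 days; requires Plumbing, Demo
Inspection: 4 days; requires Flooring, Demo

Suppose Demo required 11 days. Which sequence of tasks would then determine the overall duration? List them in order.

Baseline: Demo→Plumbing→Flooring→Inspection = 6+4+5+4 = 19 → 19 days.
Since Demo is critical, the +5 change carries straight to that chain (now 24 days).
The critical path is still Demo→Plumbing→Flooring→Inspection; finish is now 24 days.

Demo, Plumbing, Flooring, Inspection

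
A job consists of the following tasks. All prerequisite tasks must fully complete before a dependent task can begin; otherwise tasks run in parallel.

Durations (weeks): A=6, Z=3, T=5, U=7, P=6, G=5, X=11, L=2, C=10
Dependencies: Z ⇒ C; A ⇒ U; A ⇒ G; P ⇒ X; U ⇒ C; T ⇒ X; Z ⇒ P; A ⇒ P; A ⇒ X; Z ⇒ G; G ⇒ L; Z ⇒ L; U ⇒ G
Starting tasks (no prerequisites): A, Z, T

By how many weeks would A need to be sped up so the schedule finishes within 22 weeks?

1

Current finish: 23 weeks; target: 22.
A is on every critical path, so each week cut from A cuts the finish by one (this holds down to a finish of 20).
Need 23 − 22 = 1 week off A → A becomes 5 weeks, finish becomes 22.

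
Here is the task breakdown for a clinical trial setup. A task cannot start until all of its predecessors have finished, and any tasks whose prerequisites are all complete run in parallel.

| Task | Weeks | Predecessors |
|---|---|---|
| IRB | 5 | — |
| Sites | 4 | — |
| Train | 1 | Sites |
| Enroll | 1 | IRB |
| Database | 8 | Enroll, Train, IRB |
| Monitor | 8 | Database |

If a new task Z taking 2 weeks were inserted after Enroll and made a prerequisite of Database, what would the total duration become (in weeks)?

Originally the clinical trial setup takes 22 weeks.
With Z inserted, Database now waits for max(Enroll, Train, IRB, Z).
New critical path: IRB→Enroll→Z→Database→Monitor = 5+1+2+8+8 = 24 ⇒ 24 weeks.

24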